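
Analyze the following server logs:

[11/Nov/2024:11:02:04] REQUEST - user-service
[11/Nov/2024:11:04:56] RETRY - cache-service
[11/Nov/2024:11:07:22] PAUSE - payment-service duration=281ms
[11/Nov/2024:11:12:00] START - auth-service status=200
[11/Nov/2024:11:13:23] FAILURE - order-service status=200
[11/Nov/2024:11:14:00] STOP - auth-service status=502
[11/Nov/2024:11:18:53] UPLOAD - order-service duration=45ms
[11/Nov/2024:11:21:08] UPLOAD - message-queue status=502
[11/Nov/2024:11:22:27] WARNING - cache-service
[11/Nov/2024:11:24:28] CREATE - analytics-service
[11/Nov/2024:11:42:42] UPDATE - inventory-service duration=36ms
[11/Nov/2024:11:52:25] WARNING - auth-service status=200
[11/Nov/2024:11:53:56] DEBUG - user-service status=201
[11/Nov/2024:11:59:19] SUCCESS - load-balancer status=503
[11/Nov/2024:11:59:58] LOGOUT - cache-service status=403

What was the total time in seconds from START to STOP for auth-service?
120

To calculate state duration:

1. Find START event for auth-service: 11/Nov/2024:11:12:00
2. Find STOP event for auth-service: 11/Nov/2024:11:14:00
3. Calculate duration: 11/Nov/2024:11:14:00 - 11/Nov/2024:11:12:00 = 120 seconds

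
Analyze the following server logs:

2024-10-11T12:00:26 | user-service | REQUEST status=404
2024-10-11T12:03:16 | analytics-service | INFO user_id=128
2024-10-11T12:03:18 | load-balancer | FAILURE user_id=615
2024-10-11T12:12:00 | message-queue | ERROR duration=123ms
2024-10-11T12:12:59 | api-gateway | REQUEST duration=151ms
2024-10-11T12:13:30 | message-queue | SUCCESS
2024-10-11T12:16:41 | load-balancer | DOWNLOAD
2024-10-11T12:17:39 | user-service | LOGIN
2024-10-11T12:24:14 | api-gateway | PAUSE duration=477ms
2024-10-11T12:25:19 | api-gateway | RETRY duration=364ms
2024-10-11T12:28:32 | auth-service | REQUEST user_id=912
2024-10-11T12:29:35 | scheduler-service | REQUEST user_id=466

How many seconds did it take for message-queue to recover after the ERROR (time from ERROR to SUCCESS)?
90

To calculate recovery time:

1. Find ERROR event for message-queue: 2024-10-11T12:12:00
2. Find next SUCCESS event for message-queue: 2024-10-11T12:13:30
3. Recovery time: 2024-10-11T12:13:30 - 2024-10-11T12:12:00 = 90 seconds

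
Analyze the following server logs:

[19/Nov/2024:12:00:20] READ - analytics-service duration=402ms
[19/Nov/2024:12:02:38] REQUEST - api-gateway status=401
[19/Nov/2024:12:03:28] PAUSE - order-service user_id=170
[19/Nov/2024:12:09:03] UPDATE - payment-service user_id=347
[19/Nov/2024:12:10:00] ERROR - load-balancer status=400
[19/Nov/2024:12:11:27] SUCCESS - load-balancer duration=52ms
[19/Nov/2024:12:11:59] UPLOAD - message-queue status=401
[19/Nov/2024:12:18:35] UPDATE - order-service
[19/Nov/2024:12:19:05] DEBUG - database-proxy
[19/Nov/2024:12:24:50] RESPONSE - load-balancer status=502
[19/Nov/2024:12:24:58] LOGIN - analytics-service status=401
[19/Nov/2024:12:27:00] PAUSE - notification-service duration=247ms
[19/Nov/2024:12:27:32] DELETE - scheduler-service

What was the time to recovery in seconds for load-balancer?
87

To calculate recovery time:

1. Find ERROR event for load-balancer: 19/Nov/2024:12:10:00
2. Find next SUCCESS event for load-balancer: 19/Nov/2024:12:11:27
3. Recovery time: 19/Nov/2024:12:11:27 - 19/Nov/2024:12:10:00 = 87 seconds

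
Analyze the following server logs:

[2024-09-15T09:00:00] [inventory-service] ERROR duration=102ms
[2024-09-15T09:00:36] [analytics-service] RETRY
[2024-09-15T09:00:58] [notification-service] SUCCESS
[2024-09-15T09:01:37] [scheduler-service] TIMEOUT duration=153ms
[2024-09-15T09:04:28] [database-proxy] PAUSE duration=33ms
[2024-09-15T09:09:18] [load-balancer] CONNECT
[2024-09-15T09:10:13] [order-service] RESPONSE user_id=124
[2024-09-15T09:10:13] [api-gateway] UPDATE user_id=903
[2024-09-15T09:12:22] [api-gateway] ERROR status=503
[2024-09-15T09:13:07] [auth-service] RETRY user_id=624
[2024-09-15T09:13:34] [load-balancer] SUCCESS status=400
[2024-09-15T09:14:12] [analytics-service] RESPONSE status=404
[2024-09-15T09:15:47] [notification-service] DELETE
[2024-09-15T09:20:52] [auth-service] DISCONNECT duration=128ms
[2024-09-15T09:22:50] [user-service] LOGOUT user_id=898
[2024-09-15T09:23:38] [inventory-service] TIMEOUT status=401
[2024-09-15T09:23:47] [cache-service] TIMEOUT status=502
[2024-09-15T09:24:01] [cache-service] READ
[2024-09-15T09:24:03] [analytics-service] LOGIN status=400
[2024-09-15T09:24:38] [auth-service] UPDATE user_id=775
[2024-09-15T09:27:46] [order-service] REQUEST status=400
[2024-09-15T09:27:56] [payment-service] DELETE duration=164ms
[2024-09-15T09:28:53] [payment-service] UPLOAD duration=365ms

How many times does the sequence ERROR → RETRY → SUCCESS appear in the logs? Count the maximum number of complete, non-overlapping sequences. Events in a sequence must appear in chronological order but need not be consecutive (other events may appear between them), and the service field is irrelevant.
2

To count sequences:

1. Look for pattern: ERROR → RETRY → SUCCESS
2. Greedily scan the log in chronological order, matching each sequence element in turn (ignoring service)
3. Each time the full pattern completes, increment the count and restart matching from the next event
4. Complete non-overlapping sequences found: 2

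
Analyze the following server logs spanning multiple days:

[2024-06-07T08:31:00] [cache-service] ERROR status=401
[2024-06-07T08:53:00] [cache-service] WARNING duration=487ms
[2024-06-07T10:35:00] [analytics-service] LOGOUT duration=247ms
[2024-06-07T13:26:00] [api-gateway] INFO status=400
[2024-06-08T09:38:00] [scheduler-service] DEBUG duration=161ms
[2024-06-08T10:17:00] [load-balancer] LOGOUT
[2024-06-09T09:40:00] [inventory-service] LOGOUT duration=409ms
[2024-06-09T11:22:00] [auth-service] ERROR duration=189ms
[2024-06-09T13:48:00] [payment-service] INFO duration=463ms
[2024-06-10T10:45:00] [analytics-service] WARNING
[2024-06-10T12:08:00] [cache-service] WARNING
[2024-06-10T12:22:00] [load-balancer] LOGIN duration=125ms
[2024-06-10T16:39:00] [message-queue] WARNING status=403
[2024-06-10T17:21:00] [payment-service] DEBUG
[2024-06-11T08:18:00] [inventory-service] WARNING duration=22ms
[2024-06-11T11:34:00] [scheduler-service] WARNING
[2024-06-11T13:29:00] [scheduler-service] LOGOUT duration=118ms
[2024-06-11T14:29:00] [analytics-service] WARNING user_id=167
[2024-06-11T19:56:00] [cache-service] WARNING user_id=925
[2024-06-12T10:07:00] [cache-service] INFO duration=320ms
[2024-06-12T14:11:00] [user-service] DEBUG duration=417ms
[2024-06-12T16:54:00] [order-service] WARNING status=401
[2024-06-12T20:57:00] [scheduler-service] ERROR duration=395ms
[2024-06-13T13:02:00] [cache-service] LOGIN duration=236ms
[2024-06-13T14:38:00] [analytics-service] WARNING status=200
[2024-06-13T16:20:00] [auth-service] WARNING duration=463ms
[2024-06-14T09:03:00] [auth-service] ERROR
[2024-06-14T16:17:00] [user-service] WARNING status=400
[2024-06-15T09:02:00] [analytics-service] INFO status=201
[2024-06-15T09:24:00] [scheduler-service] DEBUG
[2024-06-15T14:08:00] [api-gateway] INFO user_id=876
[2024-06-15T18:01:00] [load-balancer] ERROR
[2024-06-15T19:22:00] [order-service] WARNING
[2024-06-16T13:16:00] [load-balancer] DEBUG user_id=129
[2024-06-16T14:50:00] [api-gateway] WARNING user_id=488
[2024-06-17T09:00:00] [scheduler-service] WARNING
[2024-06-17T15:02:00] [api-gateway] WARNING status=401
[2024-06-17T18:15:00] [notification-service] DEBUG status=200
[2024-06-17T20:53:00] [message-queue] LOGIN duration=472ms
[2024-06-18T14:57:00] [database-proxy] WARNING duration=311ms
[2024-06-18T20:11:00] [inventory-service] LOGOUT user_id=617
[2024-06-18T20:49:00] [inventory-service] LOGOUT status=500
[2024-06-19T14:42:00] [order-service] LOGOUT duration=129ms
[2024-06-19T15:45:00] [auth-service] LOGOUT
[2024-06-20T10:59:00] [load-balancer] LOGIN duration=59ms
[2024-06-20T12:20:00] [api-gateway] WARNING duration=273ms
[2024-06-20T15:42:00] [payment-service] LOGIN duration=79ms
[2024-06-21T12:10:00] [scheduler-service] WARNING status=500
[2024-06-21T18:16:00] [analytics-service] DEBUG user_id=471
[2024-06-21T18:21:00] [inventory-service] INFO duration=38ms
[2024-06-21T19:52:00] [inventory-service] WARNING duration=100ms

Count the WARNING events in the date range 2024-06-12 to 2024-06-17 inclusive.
8

To filter by date range:

1. Date range: 2024-06-12 through 2024-06-17, both dates inclusive
2. Filter for WARNING events whose date falls in this range
3. Count matching events: 8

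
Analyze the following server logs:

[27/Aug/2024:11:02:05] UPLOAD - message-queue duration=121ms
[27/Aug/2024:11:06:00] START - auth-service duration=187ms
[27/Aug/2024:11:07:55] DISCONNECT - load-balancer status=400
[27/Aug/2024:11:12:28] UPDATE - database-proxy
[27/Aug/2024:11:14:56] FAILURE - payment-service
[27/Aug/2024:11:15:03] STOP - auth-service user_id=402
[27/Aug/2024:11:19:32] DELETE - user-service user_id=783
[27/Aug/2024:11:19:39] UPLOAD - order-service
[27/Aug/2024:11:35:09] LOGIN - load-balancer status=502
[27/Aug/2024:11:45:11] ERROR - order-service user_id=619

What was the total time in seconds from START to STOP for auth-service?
543

To calculate state duration:

1. Find START event for auth-service: 27/Aug/2024:11:06:00
2. Find STOP event for auth-service: 27/Aug/2024:11:15:03
3. Calculate duration: 27/Aug/2024:11:15:03 - 27/Aug/2024:11:06:00 = 543 seconds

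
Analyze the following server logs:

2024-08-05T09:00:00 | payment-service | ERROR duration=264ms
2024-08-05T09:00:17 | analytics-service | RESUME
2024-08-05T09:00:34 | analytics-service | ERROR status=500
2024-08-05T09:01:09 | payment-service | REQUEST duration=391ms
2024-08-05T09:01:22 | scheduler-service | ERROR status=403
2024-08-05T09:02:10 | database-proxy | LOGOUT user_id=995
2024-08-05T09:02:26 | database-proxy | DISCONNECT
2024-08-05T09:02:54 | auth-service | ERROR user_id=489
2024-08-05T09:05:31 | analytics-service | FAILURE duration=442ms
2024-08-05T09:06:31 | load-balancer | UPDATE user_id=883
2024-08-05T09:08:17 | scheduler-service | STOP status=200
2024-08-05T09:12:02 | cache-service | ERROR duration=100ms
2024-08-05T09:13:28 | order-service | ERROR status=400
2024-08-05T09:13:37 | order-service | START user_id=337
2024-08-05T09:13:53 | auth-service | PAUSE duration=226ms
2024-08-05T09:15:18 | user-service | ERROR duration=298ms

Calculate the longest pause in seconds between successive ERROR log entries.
548

To find the longest gap:

1. Extract all ERROR events in chronological order
2. Calculate time differences between consecutive events
3. Find the maximum difference
4. Longest gap: 548 seconds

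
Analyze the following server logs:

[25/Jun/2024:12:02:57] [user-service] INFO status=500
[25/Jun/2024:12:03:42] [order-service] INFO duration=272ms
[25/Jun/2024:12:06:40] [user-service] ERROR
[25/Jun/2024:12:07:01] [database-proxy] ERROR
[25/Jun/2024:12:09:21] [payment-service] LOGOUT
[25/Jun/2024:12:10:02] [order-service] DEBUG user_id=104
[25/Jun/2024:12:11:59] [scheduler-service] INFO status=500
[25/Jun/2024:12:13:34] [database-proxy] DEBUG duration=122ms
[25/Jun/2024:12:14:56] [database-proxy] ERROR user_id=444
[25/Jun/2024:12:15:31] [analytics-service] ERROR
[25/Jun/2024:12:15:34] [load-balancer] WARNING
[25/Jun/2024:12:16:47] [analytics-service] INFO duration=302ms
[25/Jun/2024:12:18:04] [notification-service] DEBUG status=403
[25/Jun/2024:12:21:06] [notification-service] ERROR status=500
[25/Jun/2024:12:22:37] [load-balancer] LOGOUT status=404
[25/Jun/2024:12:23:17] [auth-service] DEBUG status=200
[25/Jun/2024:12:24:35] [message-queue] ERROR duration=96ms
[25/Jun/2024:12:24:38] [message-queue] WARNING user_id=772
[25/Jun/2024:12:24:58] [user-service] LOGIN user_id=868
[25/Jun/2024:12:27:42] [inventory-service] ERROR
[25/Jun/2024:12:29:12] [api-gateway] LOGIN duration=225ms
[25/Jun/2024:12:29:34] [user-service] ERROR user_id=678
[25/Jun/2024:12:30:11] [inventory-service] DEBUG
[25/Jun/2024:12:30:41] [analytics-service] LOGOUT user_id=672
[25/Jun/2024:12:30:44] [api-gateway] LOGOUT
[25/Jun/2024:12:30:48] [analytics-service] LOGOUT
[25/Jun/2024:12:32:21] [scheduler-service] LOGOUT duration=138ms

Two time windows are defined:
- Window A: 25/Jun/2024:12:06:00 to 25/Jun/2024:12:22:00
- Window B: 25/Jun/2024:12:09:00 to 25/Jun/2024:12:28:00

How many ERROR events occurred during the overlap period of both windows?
3

To find overlap events:

1. Window A: 25/Jun/2024:12:06:00 to 25/Jun/2024:12:22:00
2. Window B: 25/Jun/2024:12:09:00 to 25/Jun/2024:12:28:00
3. Overlap period: 25/Jun/2024:12:09:00 to 25/Jun/2024:12:22:00
4. Count ERROR events in overlap: 3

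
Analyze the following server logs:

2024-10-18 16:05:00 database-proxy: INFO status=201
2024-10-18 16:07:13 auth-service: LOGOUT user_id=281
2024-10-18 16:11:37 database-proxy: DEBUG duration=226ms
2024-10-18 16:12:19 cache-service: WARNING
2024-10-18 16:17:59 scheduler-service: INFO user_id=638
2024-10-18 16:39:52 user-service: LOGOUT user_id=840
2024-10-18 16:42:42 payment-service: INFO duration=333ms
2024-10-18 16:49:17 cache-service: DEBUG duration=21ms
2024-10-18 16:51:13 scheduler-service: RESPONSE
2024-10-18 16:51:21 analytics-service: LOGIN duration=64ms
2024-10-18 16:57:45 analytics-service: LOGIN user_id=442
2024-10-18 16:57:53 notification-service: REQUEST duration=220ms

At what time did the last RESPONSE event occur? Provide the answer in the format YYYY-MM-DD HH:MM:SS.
2024-10-18 16:51:13

To find the last event:

1. Filter for all RESPONSE events
2. Sort by timestamp
3. Select the last one
4. Timestamp: 2024-10-18 16:51:13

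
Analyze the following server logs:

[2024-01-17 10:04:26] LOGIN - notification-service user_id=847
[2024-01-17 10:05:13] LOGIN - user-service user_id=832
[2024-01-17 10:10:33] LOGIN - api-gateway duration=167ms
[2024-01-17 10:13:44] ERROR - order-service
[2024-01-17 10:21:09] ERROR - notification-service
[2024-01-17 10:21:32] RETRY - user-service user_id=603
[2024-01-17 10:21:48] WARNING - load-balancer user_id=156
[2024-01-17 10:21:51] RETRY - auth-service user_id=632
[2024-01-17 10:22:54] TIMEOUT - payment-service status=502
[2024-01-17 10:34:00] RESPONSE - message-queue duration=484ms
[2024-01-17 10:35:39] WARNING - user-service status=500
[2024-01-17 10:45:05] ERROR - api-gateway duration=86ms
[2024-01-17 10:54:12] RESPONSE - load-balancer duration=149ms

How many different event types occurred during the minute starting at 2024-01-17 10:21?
3

To count unique event types:

1. Filter events in the minute starting at 2024-01-17 10:21
2. Extract event types from matching entries
3. Count unique types: 3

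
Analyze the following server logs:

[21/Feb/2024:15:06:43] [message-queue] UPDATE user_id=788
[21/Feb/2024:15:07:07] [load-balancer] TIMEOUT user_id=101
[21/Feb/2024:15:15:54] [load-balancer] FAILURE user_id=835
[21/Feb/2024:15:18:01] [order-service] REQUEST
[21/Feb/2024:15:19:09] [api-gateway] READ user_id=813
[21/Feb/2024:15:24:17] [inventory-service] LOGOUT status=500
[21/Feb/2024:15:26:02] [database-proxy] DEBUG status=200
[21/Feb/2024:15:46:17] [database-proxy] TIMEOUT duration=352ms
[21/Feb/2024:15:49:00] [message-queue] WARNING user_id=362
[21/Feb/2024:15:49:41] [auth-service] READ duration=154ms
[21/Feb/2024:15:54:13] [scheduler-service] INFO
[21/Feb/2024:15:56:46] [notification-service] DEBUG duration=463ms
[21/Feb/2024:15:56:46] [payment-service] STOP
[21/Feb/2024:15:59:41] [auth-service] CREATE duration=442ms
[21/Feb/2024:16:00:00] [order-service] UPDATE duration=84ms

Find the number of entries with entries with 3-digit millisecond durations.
4

To find matching entries:

1. Pattern to match: entries with 3-digit millisecond durations
2. Scan each log entry for the pattern
3. Count matches: 4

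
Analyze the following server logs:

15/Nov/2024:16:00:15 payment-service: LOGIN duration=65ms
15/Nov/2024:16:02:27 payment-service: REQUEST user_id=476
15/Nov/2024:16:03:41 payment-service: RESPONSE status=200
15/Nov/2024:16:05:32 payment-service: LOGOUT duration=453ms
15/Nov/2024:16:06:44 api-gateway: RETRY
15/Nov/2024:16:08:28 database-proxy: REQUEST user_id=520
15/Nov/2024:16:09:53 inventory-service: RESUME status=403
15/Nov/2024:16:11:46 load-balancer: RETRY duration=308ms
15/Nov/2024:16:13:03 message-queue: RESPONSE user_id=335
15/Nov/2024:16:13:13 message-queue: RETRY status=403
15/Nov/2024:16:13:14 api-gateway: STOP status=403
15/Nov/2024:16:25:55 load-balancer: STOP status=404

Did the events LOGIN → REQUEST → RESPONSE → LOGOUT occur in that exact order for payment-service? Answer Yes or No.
Yes

To verify sequence order:

1. Find all events in sequence LOGIN → REQUEST → RESPONSE → LOGOUT for payment-service
2. Extract their timestamps
3. Check if timestamps are in ascending order
4. Result: Yes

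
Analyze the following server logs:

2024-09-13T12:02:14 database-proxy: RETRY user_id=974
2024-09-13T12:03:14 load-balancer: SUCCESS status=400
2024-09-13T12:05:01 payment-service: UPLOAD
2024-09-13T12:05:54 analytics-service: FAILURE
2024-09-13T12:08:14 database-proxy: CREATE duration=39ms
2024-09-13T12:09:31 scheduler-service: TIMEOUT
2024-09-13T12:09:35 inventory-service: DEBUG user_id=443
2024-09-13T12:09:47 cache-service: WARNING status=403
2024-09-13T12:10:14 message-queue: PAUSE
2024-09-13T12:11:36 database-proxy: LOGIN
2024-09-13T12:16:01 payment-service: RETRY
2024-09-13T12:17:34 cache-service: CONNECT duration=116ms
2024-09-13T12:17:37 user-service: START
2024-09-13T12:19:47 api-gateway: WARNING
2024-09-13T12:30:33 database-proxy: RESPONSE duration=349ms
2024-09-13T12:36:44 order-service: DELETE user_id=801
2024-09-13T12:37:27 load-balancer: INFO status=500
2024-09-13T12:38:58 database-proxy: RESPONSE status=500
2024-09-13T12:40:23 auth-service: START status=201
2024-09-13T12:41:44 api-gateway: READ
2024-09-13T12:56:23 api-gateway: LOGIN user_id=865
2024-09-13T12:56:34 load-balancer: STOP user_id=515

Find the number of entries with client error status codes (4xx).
2

To find matching entries:

1. Pattern to match: client error status codes (4xx)
2. Scan each log entry for the pattern
3. Count matches: 2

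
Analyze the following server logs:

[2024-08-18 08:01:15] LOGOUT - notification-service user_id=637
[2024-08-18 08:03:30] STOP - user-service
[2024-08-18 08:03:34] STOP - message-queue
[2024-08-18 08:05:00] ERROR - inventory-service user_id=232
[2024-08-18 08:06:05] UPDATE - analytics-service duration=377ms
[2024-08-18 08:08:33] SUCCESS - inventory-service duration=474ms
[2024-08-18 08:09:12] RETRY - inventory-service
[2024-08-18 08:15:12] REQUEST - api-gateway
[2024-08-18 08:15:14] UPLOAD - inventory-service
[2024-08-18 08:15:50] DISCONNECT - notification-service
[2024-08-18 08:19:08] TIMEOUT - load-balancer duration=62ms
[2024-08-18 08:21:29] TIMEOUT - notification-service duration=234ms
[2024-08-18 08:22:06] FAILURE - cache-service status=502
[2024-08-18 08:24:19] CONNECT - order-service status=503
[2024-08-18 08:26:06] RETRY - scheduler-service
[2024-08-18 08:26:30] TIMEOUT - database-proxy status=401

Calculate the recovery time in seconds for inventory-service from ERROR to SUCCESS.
213

To calculate recovery time:

1. Find ERROR event for inventory-service: 2024-08-18 08:05:00
2. Find next SUCCESS event for inventory-service: 2024-08-18 08:08:33
3. Recovery time: 2024-08-18 08:08:33 - 2024-08-18 08:05:00 = 213 seconds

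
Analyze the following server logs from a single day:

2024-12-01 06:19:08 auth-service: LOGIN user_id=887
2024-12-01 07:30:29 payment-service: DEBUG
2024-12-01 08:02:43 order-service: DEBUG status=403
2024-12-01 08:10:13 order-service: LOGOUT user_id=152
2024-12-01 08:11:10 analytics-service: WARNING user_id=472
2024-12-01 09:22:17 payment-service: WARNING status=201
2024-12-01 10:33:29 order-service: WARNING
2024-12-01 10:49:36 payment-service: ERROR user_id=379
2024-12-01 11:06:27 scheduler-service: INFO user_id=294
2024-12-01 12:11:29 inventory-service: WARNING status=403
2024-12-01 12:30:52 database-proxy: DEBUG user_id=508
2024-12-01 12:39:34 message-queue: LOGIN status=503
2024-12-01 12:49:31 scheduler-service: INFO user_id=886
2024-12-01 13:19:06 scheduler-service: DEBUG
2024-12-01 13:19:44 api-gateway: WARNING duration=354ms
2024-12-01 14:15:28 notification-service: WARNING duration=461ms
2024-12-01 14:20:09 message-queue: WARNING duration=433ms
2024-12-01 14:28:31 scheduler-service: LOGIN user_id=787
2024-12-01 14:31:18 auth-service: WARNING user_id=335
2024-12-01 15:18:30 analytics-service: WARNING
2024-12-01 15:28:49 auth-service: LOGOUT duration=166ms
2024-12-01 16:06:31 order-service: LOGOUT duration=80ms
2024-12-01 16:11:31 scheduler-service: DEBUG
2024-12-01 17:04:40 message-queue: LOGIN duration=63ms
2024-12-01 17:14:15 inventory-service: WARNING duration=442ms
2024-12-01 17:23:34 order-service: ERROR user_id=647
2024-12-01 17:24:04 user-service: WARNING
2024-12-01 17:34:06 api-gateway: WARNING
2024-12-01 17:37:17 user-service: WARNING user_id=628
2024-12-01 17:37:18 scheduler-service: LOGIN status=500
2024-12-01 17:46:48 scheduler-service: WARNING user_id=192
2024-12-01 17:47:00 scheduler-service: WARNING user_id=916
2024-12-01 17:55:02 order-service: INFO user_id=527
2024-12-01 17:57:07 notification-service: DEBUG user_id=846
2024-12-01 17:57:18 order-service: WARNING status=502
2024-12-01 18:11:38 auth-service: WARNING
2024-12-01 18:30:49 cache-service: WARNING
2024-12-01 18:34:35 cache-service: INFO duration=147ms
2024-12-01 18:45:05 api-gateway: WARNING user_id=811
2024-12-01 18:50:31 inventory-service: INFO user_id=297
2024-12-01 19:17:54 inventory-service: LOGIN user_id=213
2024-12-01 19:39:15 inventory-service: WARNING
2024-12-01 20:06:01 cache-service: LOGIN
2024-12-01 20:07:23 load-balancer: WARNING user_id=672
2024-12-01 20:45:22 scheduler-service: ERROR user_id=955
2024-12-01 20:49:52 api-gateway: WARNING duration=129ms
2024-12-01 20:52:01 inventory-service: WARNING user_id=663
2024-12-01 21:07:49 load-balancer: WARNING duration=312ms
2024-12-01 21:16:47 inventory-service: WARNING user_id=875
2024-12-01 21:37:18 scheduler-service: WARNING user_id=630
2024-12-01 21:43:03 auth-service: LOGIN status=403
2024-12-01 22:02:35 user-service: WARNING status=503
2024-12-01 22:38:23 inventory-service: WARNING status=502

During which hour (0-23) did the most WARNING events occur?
17

To find the peak hour:

1. Group all WARNING events by hour
2. Count events in each hour
3. Find hour with maximum count
4. Peak hour: 17 (with 7 events)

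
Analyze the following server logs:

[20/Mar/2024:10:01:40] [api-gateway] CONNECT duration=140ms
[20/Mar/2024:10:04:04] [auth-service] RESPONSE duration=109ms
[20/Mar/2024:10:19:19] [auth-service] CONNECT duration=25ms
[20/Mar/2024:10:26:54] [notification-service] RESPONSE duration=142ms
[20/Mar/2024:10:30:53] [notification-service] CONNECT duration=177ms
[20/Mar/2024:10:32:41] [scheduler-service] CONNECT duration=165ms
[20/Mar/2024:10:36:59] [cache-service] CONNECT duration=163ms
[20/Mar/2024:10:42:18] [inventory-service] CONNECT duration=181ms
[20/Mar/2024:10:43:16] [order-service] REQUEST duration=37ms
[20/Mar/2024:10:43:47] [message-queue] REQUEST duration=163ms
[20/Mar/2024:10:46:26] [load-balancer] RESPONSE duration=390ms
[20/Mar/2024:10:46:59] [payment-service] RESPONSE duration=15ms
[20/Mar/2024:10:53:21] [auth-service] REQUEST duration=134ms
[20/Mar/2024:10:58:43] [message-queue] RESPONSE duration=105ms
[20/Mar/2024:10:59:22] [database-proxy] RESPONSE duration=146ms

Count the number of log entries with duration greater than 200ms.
1

To count timeouts:

1. Threshold: 200ms
2. Extract duration from each log entry
3. Count entries where duration > 200
4. Timeout count: 1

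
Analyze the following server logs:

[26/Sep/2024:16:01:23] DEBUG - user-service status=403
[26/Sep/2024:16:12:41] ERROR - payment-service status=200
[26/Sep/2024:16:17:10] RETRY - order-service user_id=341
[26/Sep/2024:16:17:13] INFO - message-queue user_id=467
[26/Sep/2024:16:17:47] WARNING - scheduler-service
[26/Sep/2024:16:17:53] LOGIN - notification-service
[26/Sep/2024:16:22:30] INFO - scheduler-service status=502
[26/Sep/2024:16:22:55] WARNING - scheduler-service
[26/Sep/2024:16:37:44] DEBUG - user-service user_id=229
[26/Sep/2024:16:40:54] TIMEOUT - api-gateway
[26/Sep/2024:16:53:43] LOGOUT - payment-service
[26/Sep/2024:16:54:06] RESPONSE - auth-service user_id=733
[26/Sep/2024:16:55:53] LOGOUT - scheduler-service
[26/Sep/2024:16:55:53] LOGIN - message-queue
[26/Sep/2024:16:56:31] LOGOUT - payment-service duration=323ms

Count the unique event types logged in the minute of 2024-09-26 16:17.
4

To count unique event types:

1. Filter events in the minute starting at 2024-09-26 16:17
2. Extract event types from matching entries
3. Count unique types: 4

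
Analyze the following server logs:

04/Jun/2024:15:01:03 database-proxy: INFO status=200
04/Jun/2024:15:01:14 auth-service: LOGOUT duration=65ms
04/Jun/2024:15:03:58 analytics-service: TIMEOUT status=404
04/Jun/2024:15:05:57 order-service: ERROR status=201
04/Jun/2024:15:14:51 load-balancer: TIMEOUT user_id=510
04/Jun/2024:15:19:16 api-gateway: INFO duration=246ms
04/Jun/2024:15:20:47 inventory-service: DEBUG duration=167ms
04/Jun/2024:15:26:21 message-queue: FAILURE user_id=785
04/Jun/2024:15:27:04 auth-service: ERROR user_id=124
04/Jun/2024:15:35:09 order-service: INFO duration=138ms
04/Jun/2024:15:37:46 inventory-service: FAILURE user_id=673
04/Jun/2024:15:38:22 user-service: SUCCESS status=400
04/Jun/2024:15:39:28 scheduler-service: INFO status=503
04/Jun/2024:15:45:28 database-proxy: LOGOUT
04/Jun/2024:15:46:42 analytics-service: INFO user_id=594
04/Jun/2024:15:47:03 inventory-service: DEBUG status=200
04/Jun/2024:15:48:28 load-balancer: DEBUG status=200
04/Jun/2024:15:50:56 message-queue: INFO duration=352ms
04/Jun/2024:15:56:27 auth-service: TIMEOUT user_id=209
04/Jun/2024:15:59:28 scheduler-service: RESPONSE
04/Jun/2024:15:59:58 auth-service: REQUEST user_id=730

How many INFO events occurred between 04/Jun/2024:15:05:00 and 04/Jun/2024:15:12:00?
0

To count events in the time window:

1. Window boundaries: 04/Jun/2024:15:05:00 to 04/Jun/2024:15:12:00
2. Filter for INFO events within this window
3. Count matching events: 0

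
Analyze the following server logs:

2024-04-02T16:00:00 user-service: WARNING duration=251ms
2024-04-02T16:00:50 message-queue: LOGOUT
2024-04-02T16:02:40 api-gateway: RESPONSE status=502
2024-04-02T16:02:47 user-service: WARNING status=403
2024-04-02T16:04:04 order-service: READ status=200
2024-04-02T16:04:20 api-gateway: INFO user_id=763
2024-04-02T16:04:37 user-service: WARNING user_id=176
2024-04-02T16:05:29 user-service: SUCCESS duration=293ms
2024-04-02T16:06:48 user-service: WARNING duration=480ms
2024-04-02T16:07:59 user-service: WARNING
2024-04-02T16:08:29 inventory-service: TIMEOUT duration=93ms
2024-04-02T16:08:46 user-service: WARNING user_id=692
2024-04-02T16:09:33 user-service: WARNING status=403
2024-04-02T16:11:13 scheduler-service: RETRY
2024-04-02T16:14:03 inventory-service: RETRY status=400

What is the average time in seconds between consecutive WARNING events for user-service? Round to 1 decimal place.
95.5

To calculate average interval:

1. Find all WARNING events for user-service in order
2. Calculate time gaps between consecutive events
3. Compute mean of gaps: 573 / 6 = 95.5 seconds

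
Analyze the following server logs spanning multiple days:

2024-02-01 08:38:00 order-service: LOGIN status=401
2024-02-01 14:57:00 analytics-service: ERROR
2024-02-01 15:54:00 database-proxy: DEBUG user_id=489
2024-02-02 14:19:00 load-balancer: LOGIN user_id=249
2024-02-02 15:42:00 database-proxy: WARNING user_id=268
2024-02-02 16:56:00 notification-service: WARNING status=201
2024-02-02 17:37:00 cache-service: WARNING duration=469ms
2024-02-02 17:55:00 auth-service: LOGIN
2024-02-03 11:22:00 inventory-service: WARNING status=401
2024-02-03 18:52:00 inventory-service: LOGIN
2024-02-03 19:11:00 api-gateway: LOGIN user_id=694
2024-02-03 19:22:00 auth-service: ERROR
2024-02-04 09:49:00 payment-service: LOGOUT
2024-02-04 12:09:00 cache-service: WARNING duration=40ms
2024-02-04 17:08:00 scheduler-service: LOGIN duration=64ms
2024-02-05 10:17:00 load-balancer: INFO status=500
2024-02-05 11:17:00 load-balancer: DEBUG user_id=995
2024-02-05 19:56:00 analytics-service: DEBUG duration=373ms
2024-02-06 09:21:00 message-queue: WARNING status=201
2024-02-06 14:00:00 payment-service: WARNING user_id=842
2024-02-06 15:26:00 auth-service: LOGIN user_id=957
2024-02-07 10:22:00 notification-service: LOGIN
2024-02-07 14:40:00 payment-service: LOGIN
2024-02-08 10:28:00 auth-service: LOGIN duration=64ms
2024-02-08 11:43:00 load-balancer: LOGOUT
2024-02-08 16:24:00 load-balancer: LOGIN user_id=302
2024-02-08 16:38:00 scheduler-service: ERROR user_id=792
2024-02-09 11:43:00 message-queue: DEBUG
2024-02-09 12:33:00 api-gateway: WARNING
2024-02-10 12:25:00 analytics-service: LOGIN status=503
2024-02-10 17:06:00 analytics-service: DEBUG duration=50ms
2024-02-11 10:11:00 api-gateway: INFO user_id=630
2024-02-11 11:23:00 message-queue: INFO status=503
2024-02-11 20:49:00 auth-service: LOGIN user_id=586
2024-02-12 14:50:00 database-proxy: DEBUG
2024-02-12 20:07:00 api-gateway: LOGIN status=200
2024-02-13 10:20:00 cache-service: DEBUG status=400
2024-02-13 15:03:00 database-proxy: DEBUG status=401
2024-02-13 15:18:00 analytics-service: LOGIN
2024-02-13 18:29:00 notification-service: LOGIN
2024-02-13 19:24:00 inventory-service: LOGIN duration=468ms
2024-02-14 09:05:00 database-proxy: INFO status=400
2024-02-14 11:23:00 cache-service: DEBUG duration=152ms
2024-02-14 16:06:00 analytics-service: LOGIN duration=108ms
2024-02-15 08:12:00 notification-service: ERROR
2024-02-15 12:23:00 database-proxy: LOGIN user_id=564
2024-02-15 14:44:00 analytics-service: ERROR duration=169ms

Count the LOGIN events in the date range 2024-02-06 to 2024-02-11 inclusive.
7

To filter by date range:

1. Date range: 2024-02-06 through 2024-02-11, both dates inclusive
2. Filter for LOGIN events whose date falls in this range
3. Count matching events: 7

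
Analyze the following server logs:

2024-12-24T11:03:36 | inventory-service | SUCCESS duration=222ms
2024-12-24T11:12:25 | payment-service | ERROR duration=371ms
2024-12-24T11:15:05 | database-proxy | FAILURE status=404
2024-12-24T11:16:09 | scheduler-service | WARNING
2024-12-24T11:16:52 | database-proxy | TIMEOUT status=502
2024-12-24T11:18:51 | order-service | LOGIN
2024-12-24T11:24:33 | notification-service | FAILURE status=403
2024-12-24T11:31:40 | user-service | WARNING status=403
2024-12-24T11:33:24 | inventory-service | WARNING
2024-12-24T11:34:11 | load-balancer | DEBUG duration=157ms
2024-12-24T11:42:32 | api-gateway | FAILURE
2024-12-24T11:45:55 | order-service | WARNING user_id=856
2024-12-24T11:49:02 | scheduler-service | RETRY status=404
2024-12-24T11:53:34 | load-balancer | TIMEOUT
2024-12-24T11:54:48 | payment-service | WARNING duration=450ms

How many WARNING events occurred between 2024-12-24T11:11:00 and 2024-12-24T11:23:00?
1

To count events in the time window:

1. Window boundaries: 2024-12-24T11:11:00 to 2024-12-24T11:23:00
2. Filter for WARNING events within this window
3. Count matching events: 1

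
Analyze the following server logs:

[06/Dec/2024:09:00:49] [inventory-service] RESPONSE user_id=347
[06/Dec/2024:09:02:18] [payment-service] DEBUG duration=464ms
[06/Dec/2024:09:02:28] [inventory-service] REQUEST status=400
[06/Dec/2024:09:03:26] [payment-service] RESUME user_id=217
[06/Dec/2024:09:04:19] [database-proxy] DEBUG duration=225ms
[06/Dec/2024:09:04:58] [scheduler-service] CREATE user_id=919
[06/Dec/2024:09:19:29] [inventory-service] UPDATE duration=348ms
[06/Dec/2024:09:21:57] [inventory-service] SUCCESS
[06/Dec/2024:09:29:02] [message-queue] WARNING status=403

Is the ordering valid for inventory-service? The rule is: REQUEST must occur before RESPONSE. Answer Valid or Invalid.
Invalid

To validate ordering:

1. Required order: REQUEST → RESPONSE
2. Rule: REQUEST must occur before RESPONSE
3. Check actual order of events for inventory-service
4. Result: Invalid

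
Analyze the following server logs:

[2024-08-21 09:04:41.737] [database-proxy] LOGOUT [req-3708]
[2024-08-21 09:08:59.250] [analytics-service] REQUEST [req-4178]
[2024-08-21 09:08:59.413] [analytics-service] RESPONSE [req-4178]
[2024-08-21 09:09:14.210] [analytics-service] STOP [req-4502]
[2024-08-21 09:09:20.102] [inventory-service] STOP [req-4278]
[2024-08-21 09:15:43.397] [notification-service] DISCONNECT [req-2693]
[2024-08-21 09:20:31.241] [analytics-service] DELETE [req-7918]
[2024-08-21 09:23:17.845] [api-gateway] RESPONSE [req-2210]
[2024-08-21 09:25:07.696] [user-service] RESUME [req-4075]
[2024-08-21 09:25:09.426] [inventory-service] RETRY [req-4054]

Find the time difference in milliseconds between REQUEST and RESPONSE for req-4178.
163

To calculate latency:

1. Find REQUEST with id req-4178: 2024-08-21 09:08:59.250
2. Find RESPONSE with id req-4178: 2024-08-21 09:08:59.413
3. Latency: 2024-08-21 09:08:59.413 - 2024-08-21 09:08:59.250 = 163ms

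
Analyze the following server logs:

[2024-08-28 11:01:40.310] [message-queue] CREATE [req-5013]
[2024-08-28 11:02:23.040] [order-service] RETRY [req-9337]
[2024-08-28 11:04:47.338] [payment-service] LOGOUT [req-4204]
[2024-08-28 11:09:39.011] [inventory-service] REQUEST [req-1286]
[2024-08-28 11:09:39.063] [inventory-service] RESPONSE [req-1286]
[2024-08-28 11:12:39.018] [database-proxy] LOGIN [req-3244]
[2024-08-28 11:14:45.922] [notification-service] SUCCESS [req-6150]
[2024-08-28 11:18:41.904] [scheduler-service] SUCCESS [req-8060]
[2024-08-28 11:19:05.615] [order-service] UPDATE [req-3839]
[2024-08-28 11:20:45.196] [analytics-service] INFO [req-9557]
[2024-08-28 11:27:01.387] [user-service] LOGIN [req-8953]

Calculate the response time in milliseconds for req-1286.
52

To calculate latency:

1. Find REQUEST with id req-1286: 2024-08-28 11:09:39.011
2. Find RESPONSE with id req-1286: 2024-08-28 11:09:39.063
3. Latency: 2024-08-28 11:09:39.063 - 2024-08-28 11:09:39.011 = 52ms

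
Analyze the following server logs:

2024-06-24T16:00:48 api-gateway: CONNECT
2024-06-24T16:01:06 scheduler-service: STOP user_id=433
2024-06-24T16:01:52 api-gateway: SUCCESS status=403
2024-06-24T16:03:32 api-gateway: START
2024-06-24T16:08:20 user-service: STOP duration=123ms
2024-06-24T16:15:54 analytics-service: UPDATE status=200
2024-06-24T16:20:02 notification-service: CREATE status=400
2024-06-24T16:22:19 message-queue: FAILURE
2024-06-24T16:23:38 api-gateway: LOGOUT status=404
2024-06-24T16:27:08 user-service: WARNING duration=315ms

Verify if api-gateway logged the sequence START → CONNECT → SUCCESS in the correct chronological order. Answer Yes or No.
No

To verify sequence order:

1. Find all events in sequence START → CONNECT → SUCCESS for api-gateway
2. Extract their timestamps
3. Check if timestamps are in ascending order
4. Result: No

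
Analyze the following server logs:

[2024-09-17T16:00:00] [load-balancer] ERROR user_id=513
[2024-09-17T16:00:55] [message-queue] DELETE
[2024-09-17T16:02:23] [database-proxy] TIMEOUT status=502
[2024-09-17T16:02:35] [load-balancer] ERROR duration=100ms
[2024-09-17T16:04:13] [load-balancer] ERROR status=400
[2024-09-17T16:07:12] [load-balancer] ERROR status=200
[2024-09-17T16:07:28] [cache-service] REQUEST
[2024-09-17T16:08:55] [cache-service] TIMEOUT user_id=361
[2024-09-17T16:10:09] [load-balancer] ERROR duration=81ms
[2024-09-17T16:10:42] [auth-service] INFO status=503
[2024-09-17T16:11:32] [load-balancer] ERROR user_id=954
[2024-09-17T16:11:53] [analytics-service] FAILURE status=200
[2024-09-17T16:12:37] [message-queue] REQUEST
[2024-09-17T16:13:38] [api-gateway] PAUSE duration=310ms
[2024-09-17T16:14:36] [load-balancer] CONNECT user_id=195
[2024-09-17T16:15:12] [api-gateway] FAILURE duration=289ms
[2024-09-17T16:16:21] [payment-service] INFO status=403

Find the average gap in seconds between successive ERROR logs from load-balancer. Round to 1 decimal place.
138.4

To calculate average interval:

1. Find all ERROR events for load-balancer in order
2. Calculate time gaps between consecutive events
3. Compute mean of gaps: 692 / 5 = 138.4 seconds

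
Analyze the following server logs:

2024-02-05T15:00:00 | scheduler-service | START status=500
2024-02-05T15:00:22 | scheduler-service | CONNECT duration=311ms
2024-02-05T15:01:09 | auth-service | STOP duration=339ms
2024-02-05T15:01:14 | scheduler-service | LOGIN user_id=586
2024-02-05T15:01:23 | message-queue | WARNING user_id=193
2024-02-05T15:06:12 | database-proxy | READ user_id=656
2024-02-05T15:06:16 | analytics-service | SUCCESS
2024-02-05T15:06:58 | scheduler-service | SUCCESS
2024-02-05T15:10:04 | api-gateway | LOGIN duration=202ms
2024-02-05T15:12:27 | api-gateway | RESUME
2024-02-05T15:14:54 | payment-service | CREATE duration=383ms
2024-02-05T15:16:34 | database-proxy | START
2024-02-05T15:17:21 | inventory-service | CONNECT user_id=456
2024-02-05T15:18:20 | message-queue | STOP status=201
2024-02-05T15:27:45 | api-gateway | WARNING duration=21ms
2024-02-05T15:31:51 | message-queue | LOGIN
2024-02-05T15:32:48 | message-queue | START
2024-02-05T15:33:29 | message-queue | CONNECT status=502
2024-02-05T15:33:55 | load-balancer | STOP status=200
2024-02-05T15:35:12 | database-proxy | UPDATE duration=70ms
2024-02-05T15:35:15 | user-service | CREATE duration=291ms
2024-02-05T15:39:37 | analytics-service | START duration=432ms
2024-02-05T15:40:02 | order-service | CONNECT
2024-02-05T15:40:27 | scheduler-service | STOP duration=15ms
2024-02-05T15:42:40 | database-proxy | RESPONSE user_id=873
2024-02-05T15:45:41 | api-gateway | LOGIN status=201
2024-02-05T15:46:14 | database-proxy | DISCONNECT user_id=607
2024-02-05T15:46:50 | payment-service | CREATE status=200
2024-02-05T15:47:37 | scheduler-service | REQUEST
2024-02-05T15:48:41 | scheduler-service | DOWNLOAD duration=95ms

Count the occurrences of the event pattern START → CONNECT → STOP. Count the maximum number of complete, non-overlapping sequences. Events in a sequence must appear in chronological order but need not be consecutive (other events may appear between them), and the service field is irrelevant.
4

To count sequences:

1. Look for pattern: START → CONNECT → STOP
2. Greedily scan the log in chronological order, matching each sequence element in turn (ignoring service)
3. Each time the full pattern completes, increment the count and restart matching from the next event
4. Complete non-overlapping sequences found: 4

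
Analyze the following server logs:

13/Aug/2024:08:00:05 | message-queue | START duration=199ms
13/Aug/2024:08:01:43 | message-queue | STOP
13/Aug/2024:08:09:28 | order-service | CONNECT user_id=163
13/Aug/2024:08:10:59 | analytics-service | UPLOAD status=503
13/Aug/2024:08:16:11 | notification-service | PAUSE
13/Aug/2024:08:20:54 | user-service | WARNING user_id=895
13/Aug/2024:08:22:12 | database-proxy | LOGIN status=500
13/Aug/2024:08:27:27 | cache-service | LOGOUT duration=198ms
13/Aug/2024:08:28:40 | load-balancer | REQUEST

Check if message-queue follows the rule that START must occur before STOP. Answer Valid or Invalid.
Valid

To validate ordering:

1. Required order: START → STOP
2. Rule: START must occur before STOP
3. Check actual order of events for message-queue
4. Result: Valid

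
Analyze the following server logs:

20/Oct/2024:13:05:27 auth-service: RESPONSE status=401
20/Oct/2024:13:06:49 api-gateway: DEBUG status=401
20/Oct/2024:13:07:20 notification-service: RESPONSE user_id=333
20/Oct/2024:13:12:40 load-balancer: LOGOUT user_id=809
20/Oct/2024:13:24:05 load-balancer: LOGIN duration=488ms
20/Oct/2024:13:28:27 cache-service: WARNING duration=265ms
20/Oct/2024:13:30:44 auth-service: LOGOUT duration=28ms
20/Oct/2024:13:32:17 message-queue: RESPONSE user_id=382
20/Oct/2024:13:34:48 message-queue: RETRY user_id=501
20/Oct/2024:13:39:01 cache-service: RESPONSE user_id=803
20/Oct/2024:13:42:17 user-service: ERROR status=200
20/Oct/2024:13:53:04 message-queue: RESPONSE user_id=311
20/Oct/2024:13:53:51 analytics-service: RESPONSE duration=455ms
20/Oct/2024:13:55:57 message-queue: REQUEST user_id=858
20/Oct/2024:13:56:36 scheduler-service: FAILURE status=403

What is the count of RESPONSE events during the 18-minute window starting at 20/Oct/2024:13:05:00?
2

To count events in the time window:

1. Window boundaries: 20/Oct/2024:13:05:00 to 20/Oct/2024:13:23:00
2. Filter for RESPONSE events within this window
3. Count matching events: 2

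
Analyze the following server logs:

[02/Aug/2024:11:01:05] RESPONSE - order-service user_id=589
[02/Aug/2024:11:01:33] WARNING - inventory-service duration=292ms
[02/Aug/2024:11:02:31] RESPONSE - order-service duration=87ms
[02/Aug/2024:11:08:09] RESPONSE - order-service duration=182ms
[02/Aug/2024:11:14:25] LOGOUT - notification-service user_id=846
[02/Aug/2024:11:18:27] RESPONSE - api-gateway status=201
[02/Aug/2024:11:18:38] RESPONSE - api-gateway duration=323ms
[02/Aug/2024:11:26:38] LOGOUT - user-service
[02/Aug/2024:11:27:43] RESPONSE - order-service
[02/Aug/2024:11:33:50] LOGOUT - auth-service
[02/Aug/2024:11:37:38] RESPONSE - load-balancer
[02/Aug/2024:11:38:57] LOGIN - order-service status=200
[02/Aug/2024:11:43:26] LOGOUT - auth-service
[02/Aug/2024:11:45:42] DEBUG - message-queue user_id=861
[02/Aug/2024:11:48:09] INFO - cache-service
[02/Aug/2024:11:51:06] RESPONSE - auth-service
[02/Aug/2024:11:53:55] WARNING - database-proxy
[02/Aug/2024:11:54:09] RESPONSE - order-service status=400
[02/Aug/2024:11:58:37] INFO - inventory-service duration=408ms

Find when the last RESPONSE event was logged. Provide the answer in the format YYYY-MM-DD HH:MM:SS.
2024-08-02 11:54:09

To find the last event:

1. Filter for all RESPONSE events
2. Sort by timestamp
3. Select the last one
4. Timestamp: 2024-08-02 11:54:09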